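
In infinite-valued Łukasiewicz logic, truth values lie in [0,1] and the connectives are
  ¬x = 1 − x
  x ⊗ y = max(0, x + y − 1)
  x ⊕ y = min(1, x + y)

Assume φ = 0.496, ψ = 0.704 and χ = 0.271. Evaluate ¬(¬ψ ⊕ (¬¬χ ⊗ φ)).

0.704

¬ψ = 1 − 0.704 = 0.296
¬χ = 1 − 0.271 = 0.729
¬¬χ = 1 − 0.729 = 0.271
¬¬χ ⊗ φ = max(0, 0.271 + 0.496 − 1) = max(0, -0.233) = 0.000
¬ψ ⊕ (¬¬χ ⊗ φ) = min(1, 0.296 + 0.000) = min(1, 0.296) = 0.296
¬(¬ψ ⊕ (¬¬χ ⊗ φ)) = 1 − 0.296 = 0.704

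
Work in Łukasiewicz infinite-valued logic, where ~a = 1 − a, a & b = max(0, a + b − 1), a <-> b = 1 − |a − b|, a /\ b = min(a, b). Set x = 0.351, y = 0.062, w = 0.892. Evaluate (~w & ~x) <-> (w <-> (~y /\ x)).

0.541

~w = 1 − 0.892 = 0.108
~x = 1 − 0.351 = 0.649
~w & ~x = max(0, 0.108 + 0.649 − 1) = max(0, -0.243) = 0.000
~y = 1 − 0.062 = 0.938
~y /\ x = min(0.938, 0.351) = 0.351
w <-> (~y /\ x) = 1 − |0.892 − 0.351| = 1 − 0.541 = 0.459
(~w & ~x) <-> (w <-> (~y /\ x)) = 1 − |0.000 − 0.459| = 1 − 0.459 = 0.541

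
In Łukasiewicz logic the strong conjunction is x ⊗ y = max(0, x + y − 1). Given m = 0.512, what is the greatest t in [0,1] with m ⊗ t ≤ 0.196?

0.684

The residuum of the Łukasiewicz t-norm gives the supremum: min(1, 1 − 0.512 + 0.196).
1 − 0.512 + 0.196 = 0.684, so t = min(1, 0.684) = 0.684.
Check: 0.512 ⊗ 0.684 = max(0, 0.196) = 0.196 ≤ 0.196.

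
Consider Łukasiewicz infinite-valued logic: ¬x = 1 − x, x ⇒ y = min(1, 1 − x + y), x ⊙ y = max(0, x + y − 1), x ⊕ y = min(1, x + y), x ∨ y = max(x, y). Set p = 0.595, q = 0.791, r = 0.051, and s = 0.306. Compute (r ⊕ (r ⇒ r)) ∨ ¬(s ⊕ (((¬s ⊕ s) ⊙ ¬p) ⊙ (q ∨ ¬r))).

1.000

r ⇒ r = min(1, 1 − 0.051 + 0.051) = min(1, 1.000) = 1.000
r ⊕ (r ⇒ r) = min(1, 0.051 + 1.000) = min(1, 1.051) = 1.000
¬s = 1 − 0.306 = 0.694
¬s ⊕ s = min(1, 0.694 + 0.306) = min(1, 1.000) = 1.000
¬p = 1 − 0.595 = 0.405
(¬s ⊕ s) ⊙ ¬p = max(0, 1.000 + 0.405 − 1) = max(0, 0.405) = 0.405
¬r = 1 − 0.051 = 0.949
q ∨ ¬r = max(0.791, 0.949) = 0.949
((¬s ⊕ s) ⊙ ¬p) ⊙ (q ∨ ¬r) = max(0, 0.405 + 0.949 − 1) = max(0, 0.354) = 0.354
s ⊕ (((¬s ⊕ s) ⊙ ¬p) ⊙ (q ∨ ¬r)) = min(1, 0.306 + 0.354) = min(1, 0.660) = 0.660
¬(s ⊕ (((¬s ⊕ s) ⊙ ¬p) ⊙ (q ∨ ¬r))) = 1 − 0.660 = 0.340
(r ⊕ (r ⇒ r)) ∨ ¬(s ⊕ (((¬s ⊕ s) ⊙ ¬p) ⊙ (q ∨ ¬r))) = max(1.000, 0.340) = 1.000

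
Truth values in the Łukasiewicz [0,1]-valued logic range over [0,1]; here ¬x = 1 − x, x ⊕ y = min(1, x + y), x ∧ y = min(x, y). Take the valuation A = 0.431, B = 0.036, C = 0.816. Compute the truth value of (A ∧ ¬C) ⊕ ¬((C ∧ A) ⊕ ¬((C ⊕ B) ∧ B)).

0.184

¬C = 1 − 0.816 = 0.184
A ∧ ¬C = min(0.431, 0.184) = 0.184
C ∧ A = min(0.816, 0.431) = 0.431
C ⊕ B = min(1, 0.816 + 0.036) = min(1, 0.852) = 0.852
(C ⊕ B) ∧ B = min(0.852, 0.036) = 0.036
¬((C ⊕ B) ∧ B) = 1 − 0.036 = 0.964
(C ∧ A) ⊕ ¬((C ⊕ B) ∧ B) = min(1, 0.431 + 0.964) = min(1, 1.395) = 1.000
¬((C ∧ A) ⊕ ¬((C ⊕ B) ∧ B)) = 1 − 1.000 = 0.000
(A ∧ ¬C) ⊕ ¬((C ∧ A) ⊕ ¬((C ⊕ B) ∧ B)) = min(1, 0.184 + 0.000) = min(1, 0.184) = 0.184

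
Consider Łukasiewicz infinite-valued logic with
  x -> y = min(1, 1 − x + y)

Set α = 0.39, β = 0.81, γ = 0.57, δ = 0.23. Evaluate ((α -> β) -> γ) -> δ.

0.66

α -> β = min(1, 1 − 0.39 + 0.81) = min(1, 1.42) = 1.00
(α -> β) -> γ = min(1, 1 − 1.00 + 0.57) = min(1, 0.57) = 0.57
((α -> β) -> γ) -> δ = min(1, 1 − 0.57 + 0.23) = min(1, 0.66) = 0.66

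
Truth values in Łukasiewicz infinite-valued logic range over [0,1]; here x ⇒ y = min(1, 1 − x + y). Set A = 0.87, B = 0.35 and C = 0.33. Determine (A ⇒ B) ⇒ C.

A ⇒ B = min(1, 1 − 0.87 + 0.35) = min(1, 0.48) = 0.48
(A ⇒ B) ⇒ C = min(1, 1 − 0.48 + 0.33) = min(1, 0.85) = 0.85

0.85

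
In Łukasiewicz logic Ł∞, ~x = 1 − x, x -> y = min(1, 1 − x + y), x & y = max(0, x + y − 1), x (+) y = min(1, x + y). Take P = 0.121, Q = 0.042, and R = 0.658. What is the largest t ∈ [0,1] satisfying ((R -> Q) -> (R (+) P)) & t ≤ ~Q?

0.958

R -> Q = min(1, 1 − 0.658 + 0.042) = min(1, 0.384) = 0.384
R (+) P = min(1, 0.658 + 0.121) = min(1, 0.779) = 0.779
(R -> Q) -> (R (+) P) = min(1, 1 − 0.384 + 0.779) = min(1, 1.395) = 1.000
So the left factor is (R -> Q) -> (R (+) P) = 1.000.
~Q = 1 − 0.042 = 0.958
So the right-hand bound is ~Q = 0.958.
The residuum of the Łukasiewicz t-norm gives the supremum: min(1, 1 − 1.000 + 0.958).
1 − 1.000 + 0.958 = 0.958, so t = min(1, 0.958) = 0.958.
Check: 1.000 & 0.958 = max(0, 0.958) = 0.958 ≤ 0.958.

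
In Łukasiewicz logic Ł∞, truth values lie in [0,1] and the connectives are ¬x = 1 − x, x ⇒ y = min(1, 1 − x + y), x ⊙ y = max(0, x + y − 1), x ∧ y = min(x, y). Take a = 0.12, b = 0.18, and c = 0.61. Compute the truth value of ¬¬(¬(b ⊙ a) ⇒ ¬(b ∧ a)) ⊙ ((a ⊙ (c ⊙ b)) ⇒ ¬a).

b ⊙ a = max(0, 0.18 + 0.12 − 1) = max(0, -0.70) = 0.00
¬(b ⊙ a) = 1 − 0.00 = 1.00
b ∧ a = min(0.18, 0.12) = 0.12
¬(b ∧ a) = 1 − 0.12 = 0.88
¬(b ⊙ a) ⇒ ¬(b ∧ a) = min(1, 1 − 1.00 + 0.88) = min(1, 0.88) = 0.88
¬(¬(b ⊙ a) ⇒ ¬(b ∧ a)) = 1 − 0.88 = 0.12
¬¬(¬(b ⊙ a) ⇒ ¬(b ∧ a)) = 1 − 0.12 = 0.88
c ⊙ b = max(0, 0.61 + 0.18 − 1) = max(0, -0.21) = 0.00
a ⊙ (c ⊙ b) = max(0, 0.12 + 0.00 − 1) = max(0, -0.88) = 0.00
¬a = 1 − 0.12 = 0.88
(a ⊙ (c ⊙ b)) ⇒ ¬a = min(1, 1 − 0.00 + 0.88) = min(1, 1.88) = 1.00
¬¬(¬(b ⊙ a) ⇒ ¬(b ∧ a)) ⊙ ((a ⊙ (c ⊙ b)) ⇒ ¬a) = max(0, 0.88 + 1.00 − 1) = max(0, 0.88) = 0.88

0.88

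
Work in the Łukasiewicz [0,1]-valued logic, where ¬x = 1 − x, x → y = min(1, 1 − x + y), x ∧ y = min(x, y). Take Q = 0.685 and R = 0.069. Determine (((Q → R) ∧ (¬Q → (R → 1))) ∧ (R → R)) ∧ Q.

Q → R = min(1, 1 − 0.685 + 0.069) = min(1, 0.384) = 0.384
¬Q = 1 − 0.685 = 0.315
R → 1 = min(1, 1 − 0.069 + 1.000) = min(1, 1.931) = 1.000
¬Q → (R → 1) = min(1, 1 − 0.315 + 1.000) = min(1, 1.685) = 1.000
(Q → R) ∧ (¬Q → (R → 1)) = min(0.384, 1.000) = 0.384
R → R = min(1, 1 − 0.069 + 0.069) = min(1, 1.000) = 1.000
((Q → R) ∧ (¬Q → (R → 1))) ∧ (R → R) = min(0.384, 1.000) = 0.384
(((Q → R) ∧ (¬Q → (R → 1))) ∧ (R → R)) ∧ Q = min(0.384, 0.685) = 0.384

0.384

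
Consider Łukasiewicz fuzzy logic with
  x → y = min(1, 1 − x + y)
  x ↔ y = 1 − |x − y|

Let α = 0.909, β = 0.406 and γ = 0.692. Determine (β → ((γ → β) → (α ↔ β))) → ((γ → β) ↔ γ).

0.978

γ → β = min(1, 1 − 0.692 + 0.406) = min(1, 0.714) = 0.714
α ↔ β = 1 − |0.909 − 0.406| = 1 − 0.503 = 0.497
(γ → β) → (α ↔ β) = min(1, 1 − 0.714 + 0.497) = min(1, 0.783) = 0.783
β → ((γ → β) → (α ↔ β)) = min(1, 1 − 0.406 + 0.783) = min(1, 1.377) = 1.000
(γ → β) ↔ γ = 1 − |0.714 − 0.692| = 1 − 0.022 = 0.978
(β → ((γ → β) → (α ↔ β))) → ((γ → β) ↔ γ) = min(1, 1 − 1.000 + 0.978) = min(1, 0.978) = 0.978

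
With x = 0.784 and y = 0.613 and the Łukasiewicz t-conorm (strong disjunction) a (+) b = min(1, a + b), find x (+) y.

1.000

x (+) y = min(1, 0.784 + 0.613) = min(1, 1.397) = 1.000
For comparison, the Gödel t-conorm max(a, b) would give 0.784.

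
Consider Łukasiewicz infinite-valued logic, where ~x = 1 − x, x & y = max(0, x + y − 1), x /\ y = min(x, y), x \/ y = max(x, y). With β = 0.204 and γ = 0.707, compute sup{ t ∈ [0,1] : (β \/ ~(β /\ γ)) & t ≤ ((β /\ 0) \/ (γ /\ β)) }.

0.408

β /\ γ = min(0.204, 0.707) = 0.204
~(β /\ γ) = 1 − 0.204 = 0.796
β \/ ~(β /\ γ) = max(0.204, 0.796) = 0.796
So the left factor is β \/ ~(β /\ γ) = 0.796.
β /\ 0 = min(0.204, 0.000) = 0.000
γ /\ β = min(0.707, 0.204) = 0.204
(β /\ 0) \/ (γ /\ β) = max(0.000, 0.204) = 0.204
So the right-hand bound is (β /\ 0) \/ (γ /\ β) = 0.204.
The residuum of the Łukasiewicz t-norm gives the supremum: min(1, 1 − 0.796 + 0.204).
1 − 0.796 + 0.204 = 0.408, so t = min(1, 0.408) = 0.408.
Check: 0.796 & 0.408 = max(0, 0.204) = 0.204 ≤ 0.204.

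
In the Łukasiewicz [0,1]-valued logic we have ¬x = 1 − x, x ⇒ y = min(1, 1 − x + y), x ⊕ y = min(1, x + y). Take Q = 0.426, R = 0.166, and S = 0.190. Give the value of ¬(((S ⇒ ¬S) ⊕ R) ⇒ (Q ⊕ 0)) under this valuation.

¬S = 1 − 0.190 = 0.810
S ⇒ ¬S = min(1, 1 − 0.190 + 0.810) = min(1, 1.620) = 1.000
(S ⇒ ¬S) ⊕ R = min(1, 1.000 + 0.166) = min(1, 1.166) = 1.000
Q ⊕ 0 = min(1, 0.426 + 0.000) = min(1, 0.426) = 0.426
((S ⇒ ¬S) ⊕ R) ⇒ (Q ⊕ 0) = min(1, 1 − 1.000 + 0.426) = min(1, 0.426) = 0.426
¬(((S ⇒ ¬S) ⊕ R) ⇒ (Q ⊕ 0)) = 1 − 0.426 = 0.574

0.574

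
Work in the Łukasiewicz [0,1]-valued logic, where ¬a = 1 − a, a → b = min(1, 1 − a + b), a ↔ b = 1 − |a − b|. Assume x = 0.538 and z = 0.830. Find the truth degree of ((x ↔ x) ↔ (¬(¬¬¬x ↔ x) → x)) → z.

x ↔ x = 1 − |0.538 − 0.538| = 1 − 0.000 = 1.000
¬x = 1 − 0.538 = 0.462
¬¬x = 1 − 0.462 = 0.538
¬¬¬x = 1 − 0.538 = 0.462
¬¬¬x ↔ x = 1 − |0.462 − 0.538| = 1 − 0.076 = 0.924
¬(¬¬¬x ↔ x) = 1 − 0.924 = 0.076
¬(¬¬¬x ↔ x) → x = min(1, 1 − 0.076 + 0.538) = min(1, 1.462) = 1.000
(x ↔ x) ↔ (¬(¬¬¬x ↔ x) → x) = 1 − |1.000 − 1.000| = 1 − 0.000 = 1.000
((x ↔ x) ↔ (¬(¬¬¬x ↔ x) → x)) → z = min(1, 1 − 1.000 + 0.830) = min(1, 0.830) = 0.830

0.830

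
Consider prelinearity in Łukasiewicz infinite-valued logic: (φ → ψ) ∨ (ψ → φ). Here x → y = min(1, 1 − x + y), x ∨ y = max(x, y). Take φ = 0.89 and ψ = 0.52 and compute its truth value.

1.00

φ → ψ = min(1, 1 − 0.89 + 0.52) = min(1, 0.63) = 0.63
ψ → φ = min(1, 1 − 0.52 + 0.89) = min(1, 1.37) = 1.00
(φ → ψ) ∨ (ψ → φ) = max(0.63, 1.00) = 1.00
(As expected: a Ł∞-tautology — holds in every MV-chain.)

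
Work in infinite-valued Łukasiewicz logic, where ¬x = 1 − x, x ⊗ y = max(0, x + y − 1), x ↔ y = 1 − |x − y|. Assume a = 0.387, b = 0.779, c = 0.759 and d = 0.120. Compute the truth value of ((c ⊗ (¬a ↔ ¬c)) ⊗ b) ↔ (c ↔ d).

¬a = 1 − 0.387 = 0.613
¬c = 1 − 0.759 = 0.241
¬a ↔ ¬c = 1 − |0.613 − 0.241| = 1 − 0.372 = 0.628
c ⊗ (¬a ↔ ¬c) = max(0, 0.759 + 0.628 − 1) = max(0, 0.387) = 0.387
(c ⊗ (¬a ↔ ¬c)) ⊗ b = max(0, 0.387 + 0.779 − 1) = max(0, 0.166) = 0.166
c ↔ d = 1 − |0.759 − 0.120| = 1 − 0.639 = 0.361
((c ⊗ (¬a ↔ ¬c)) ⊗ b) ↔ (c ↔ d) = 1 − |0.166 − 0.361| = 1 − 0.195 = 0.805

0.805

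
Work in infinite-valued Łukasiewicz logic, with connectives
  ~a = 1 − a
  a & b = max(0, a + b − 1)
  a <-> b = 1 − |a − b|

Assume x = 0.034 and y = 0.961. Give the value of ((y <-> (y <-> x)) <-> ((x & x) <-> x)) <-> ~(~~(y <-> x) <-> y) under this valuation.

0.258

y <-> x = 1 − |0.961 − 0.034| = 1 − 0.927 = 0.073
y <-> (y <-> x) = 1 − |0.961 − 0.073| = 1 − 0.888 = 0.112
x & x = max(0, 0.034 + 0.034 − 1) = max(0, -0.932) = 0.000
(x & x) <-> x = 1 − |0.000 − 0.034| = 1 − 0.034 = 0.966
(y <-> (y <-> x)) <-> ((x & x) <-> x) = 1 − |0.112 − 0.966| = 1 − 0.854 = 0.146
~(y <-> x) = 1 − 0.073 = 0.927
~~(y <-> x) = 1 − 0.927 = 0.073
~~(y <-> x) <-> y = 1 − |0.073 − 0.961| = 1 − 0.888 = 0.112
~(~~(y <-> x) <-> y) = 1 − 0.112 = 0.888
((y <-> (y <-> x)) <-> ((x & x) <-> x)) <-> ~(~~(y <-> x) <-> y) = 1 − |0.146 − 0.888| = 1 − 0.742 = 0.258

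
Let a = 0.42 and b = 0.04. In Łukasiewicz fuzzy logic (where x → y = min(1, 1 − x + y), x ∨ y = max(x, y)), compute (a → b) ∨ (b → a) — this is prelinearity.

1.00

a → b = min(1, 1 − 0.42 + 0.04) = min(1, 0.62) = 0.62
b → a = min(1, 1 − 0.04 + 0.42) = min(1, 1.38) = 1.00
(a → b) ∨ (b → a) = max(0.62, 1.00) = 1.00
(As expected: a Ł∞-tautology — holds in every MV-chain.)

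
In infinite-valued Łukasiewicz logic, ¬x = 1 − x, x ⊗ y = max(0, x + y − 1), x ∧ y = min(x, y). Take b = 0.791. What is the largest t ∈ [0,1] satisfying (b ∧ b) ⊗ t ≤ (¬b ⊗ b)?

0.209

b ∧ b = min(0.791, 0.791) = 0.791
So the left factor is b ∧ b = 0.791.
¬b = 1 − 0.791 = 0.209
¬b ⊗ b = max(0, 0.209 + 0.791 − 1) = max(0, 0.000) = 0.000
So the right-hand bound is ¬b ⊗ b = 0.000.
The residuum of the Łukasiewicz t-norm gives the supremum: min(1, 1 − 0.791 + 0.000).
1 − 0.791 + 0.000 = 0.209, so t = min(1, 0.209) = 0.209.
Check: 0.791 ⊗ 0.209 = max(0, 0.000) = 0.000 ≤ 0.000.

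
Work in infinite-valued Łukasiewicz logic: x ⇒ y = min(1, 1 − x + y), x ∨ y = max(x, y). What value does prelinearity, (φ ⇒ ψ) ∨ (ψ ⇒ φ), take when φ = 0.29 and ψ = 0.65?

φ ⇒ ψ = min(1, 1 − 0.29 + 0.65) = min(1, 1.36) = 1.00
ψ ⇒ φ = min(1, 1 − 0.65 + 0.29) = min(1, 0.64) = 0.64
(φ ⇒ ψ) ∨ (ψ ⇒ φ) = max(1.00, 0.64) = 1.00
(As expected: a Ł∞-tautology — holds in every MV-chain.)

1.00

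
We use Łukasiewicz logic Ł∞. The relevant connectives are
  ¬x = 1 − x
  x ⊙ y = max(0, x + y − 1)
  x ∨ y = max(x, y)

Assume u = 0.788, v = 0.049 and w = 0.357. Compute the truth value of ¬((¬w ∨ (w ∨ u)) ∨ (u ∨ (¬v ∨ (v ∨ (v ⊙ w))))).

¬w = 1 − 0.357 = 0.643
w ∨ u = max(0.357, 0.788) = 0.788
¬w ∨ (w ∨ u) = max(0.643, 0.788) = 0.788
¬v = 1 − 0.049 = 0.951
v ⊙ w = max(0, 0.049 + 0.357 − 1) = max(0, -0.594) = 0.000
v ∨ (v ⊙ w) = max(0.049, 0.000) = 0.049
¬v ∨ (v ∨ (v ⊙ w)) = max(0.951, 0.049) = 0.951
u ∨ (¬v ∨ (v ∨ (v ⊙ w))) = max(0.788, 0.951) = 0.951
(¬w ∨ (w ∨ u)) ∨ (u ∨ (¬v ∨ (v ∨ (v ⊙ w)))) = max(0.788, 0.951) = 0.951
¬((¬w ∨ (w ∨ u)) ∨ (u ∨ (¬v ∨ (v ∨ (v ⊙ w))))) = 1 − 0.951 = 0.049

0.049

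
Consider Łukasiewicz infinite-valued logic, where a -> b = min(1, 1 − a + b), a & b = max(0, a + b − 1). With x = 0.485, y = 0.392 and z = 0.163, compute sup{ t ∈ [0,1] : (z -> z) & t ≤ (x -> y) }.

0.907

z -> z = min(1, 1 − 0.163 + 0.163) = min(1, 1.000) = 1.000
So the left factor is z -> z = 1.000.
x -> y = min(1, 1 − 0.485 + 0.392) = min(1, 0.907) = 0.907
So the right-hand bound is x -> y = 0.907.
The residuum of the Łukasiewicz t-norm gives the supremum: min(1, 1 − 1.000 + 0.907).
1 − 1.000 + 0.907 = 0.907, so t = min(1, 0.907) = 0.907.
Check: 1.000 & 0.907 = max(0, 0.907) = 0.907 ≤ 0.907.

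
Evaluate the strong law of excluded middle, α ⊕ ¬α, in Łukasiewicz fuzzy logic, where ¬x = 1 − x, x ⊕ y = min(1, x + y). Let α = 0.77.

1.00

¬α = 1 − 0.77 = 0.23
α ⊕ ¬α = min(1, 0.77 + 0.23) = min(1, 1.00) = 1.00
(As expected: always 1 in Ł∞ since a ⊕ (1−a) = 1.)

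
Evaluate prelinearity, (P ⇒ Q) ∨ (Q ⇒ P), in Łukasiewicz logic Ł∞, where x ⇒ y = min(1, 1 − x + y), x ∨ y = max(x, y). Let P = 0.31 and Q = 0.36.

1.00

P ⇒ Q = min(1, 1 − 0.31 + 0.36) = min(1, 1.05) = 1.00
Q ⇒ P = min(1, 1 − 0.36 + 0.31) = min(1, 0.95) = 0.95
(P ⇒ Q) ∨ (Q ⇒ P) = max(1.00, 0.95) = 1.00
(As expected: a Ł∞-tautology — holds in every MV-chain.)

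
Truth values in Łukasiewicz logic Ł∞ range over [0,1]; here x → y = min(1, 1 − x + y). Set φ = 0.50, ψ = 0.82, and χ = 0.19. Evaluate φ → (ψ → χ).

0.87

ψ → χ = min(1, 1 − 0.82 + 0.19) = min(1, 0.37) = 0.37
φ → (ψ → χ) = min(1, 1 − 0.50 + 0.37) = min(1, 0.87) = 0.87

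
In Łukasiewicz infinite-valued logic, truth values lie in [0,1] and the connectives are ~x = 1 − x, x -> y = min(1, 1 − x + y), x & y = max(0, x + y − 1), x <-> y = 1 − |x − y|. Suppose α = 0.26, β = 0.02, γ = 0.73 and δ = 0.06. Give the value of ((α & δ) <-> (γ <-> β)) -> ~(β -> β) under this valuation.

0.29

α & δ = max(0, 0.26 + 0.06 − 1) = max(0, -0.68) = 0.00
γ <-> β = 1 − |0.73 − 0.02| = 1 − 0.71 = 0.29
(α & δ) <-> (γ <-> β) = 1 − |0.00 − 0.29| = 1 − 0.29 = 0.71
β -> β = min(1, 1 − 0.02 + 0.02) = min(1, 1.00) = 1.00
~(β -> β) = 1 − 1.00 = 0.00
((α & δ) <-> (γ <-> β)) -> ~(β -> β) = min(1, 1 − 0.71 + 0.00) = min(1, 0.29) = 0.29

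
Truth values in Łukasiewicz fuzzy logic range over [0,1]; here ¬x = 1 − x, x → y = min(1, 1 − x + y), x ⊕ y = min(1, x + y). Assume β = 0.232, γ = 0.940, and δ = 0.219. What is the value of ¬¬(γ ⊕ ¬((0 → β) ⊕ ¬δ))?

0.940

0 → β = min(1, 1 − 0.000 + 0.232) = min(1, 1.232) = 1.000
¬δ = 1 − 0.219 = 0.781
(0 → β) ⊕ ¬δ = min(1, 1.000 + 0.781) = min(1, 1.781) = 1.000
¬((0 → β) ⊕ ¬δ) = 1 − 1.000 = 0.000
γ ⊕ ¬((0 → β) ⊕ ¬δ) = min(1, 0.940 + 0.000) = min(1, 0.940) = 0.940
¬(γ ⊕ ¬((0 → β) ⊕ ¬δ)) = 1 − 0.940 = 0.060
¬¬(γ ⊕ ¬((0 → β) ⊕ ¬δ)) = 1 − 0.060 = 0.940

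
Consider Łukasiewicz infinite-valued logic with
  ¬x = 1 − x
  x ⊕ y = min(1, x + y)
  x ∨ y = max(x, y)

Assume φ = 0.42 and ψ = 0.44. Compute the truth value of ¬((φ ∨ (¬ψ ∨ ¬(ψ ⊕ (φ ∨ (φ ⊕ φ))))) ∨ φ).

0.44

¬ψ = 1 − 0.44 = 0.56
φ ⊕ φ = min(1, 0.42 + 0.42) = min(1, 0.84) = 0.84
φ ∨ (φ ⊕ φ) = max(0.42, 0.84) = 0.84
ψ ⊕ (φ ∨ (φ ⊕ φ)) = min(1, 0.44 + 0.84) = min(1, 1.28) = 1.00
¬(ψ ⊕ (φ ∨ (φ ⊕ φ))) = 1 − 1.00 = 0.00
¬ψ ∨ ¬(ψ ⊕ (φ ∨ (φ ⊕ φ))) = max(0.56, 0.00) = 0.56
φ ∨ (¬ψ ∨ ¬(ψ ⊕ (φ ∨ (φ ⊕ φ)))) = max(0.42, 0.56) = 0.56
(φ ∨ (¬ψ ∨ ¬(ψ ⊕ (φ ∨ (φ ⊕ φ))))) ∨ φ = max(0.56, 0.42) = 0.56
¬((φ ∨ (¬ψ ∨ ¬(ψ ⊕ (φ ∨ (φ ⊕ φ))))) ∨ φ) = 1 − 0.56 = 0.44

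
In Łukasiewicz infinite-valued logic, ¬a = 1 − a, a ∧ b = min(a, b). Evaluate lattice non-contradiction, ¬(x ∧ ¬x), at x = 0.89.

0.89

¬x = 1 − 0.89 = 0.11
x ∧ ¬x = min(0.89, 0.11) = 0.11
¬(x ∧ ¬x) = 1 − 0.11 = 0.89
(The value 0.89 < 1 shows this instance is not satisfied; not a Ł∞-tautology — its value is 1 − min(a, 1−a).)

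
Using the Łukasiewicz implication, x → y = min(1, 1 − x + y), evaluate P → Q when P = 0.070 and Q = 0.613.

1.000

P → Q = min(1, 1 − 0.070 + 0.613) = min(1, 1.543) = 1.000
For comparison, the Gödel implication (1 if x ≤ y else y) would give 1.000.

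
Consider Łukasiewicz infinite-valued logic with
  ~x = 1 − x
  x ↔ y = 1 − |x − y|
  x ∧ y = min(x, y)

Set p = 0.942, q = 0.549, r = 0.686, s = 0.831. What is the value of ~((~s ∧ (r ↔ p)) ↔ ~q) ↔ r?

~s = 1 − 0.831 = 0.169
r ↔ p = 1 − |0.686 − 0.942| = 1 − 0.256 = 0.744
~s ∧ (r ↔ p) = min(0.169, 0.744) = 0.169
~q = 1 − 0.549 = 0.451
(~s ∧ (r ↔ p)) ↔ ~q = 1 − |0.169 − 0.451| = 1 − 0.282 = 0.718
~((~s ∧ (r ↔ p)) ↔ ~q) = 1 − 0.718 = 0.282
~((~s ∧ (r ↔ p)) ↔ ~q) ↔ r = 1 − |0.282 − 0.686| = 1 − 0.404 = 0.596

0.596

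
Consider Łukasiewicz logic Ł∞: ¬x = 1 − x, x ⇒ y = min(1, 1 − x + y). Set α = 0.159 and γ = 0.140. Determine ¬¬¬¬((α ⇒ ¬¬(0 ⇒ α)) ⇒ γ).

0.140

0 ⇒ α = min(1, 1 − 0.000 + 0.159) = min(1, 1.159) = 1.000
¬(0 ⇒ α) = 1 − 1.000 = 0.000
¬¬(0 ⇒ α) = 1 − 0.000 = 1.000
α ⇒ ¬¬(0 ⇒ α) = min(1, 1 − 0.159 + 1.000) = min(1, 1.841) = 1.000
(α ⇒ ¬¬(0 ⇒ α)) ⇒ γ = min(1, 1 − 1.000 + 0.140) = min(1, 0.140) = 0.140
¬((α ⇒ ¬¬(0 ⇒ α)) ⇒ γ) = 1 − 0.140 = 0.860
¬¬((α ⇒ ¬¬(0 ⇒ α)) ⇒ γ) = 1 − 0.860 = 0.140
¬¬¬((α ⇒ ¬¬(0 ⇒ α)) ⇒ γ) = 1 − 0.140 = 0.860
¬¬¬¬((α ⇒ ¬¬(0 ⇒ α)) ⇒ γ) = 1 − 0.860 = 0.140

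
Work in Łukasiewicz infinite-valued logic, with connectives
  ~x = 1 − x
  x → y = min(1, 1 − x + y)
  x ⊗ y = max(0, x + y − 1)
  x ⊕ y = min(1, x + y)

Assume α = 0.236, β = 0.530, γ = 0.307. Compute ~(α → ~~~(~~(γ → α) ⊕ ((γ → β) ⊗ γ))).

γ → α = min(1, 1 − 0.307 + 0.236) = min(1, 0.929) = 0.929
~(γ → α) = 1 − 0.929 = 0.071
~~(γ → α) = 1 − 0.071 = 0.929
γ → β = min(1, 1 − 0.307 + 0.530) = min(1, 1.223) = 1.000
(γ → β) ⊗ γ = max(0, 1.000 + 0.307 − 1) = max(0, 0.307) = 0.307
~~(γ → α) ⊕ ((γ → β) ⊗ γ) = min(1, 0.929 + 0.307) = min(1, 1.236) = 1.000
~(~~(γ → α) ⊕ ((γ → β) ⊗ γ)) = 1 − 1.000 = 0.000
~~(~~(γ → α) ⊕ ((γ → β) ⊗ γ)) = 1 − 0.000 = 1.000
~~~(~~(γ → α) ⊕ ((γ → β) ⊗ γ)) = 1 − 1.000 = 0.000
α → ~~~(~~(γ → α) ⊕ ((γ → β) ⊗ γ)) = min(1, 1 − 0.236 + 0.000) = min(1, 0.764) = 0.764
~(α → ~~~(~~(γ → α) ⊕ ((γ → β) ⊗ γ))) = 1 − 0.764 = 0.236

0.236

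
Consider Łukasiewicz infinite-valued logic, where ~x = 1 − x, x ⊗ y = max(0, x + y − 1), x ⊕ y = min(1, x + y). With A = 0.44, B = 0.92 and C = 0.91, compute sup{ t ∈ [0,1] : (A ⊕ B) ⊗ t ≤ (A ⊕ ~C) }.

0.53

A ⊕ B = min(1, 0.44 + 0.92) = min(1, 1.36) = 1.00
So the left factor is A ⊕ B = 1.00.
~C = 1 − 0.91 = 0.09
A ⊕ ~C = min(1, 0.44 + 0.09) = min(1, 0.53) = 0.53
So the right-hand bound is A ⊕ ~C = 0.53.
The residuum of the Łukasiewicz t-norm gives the supremum: min(1, 1 − 1.00 + 0.53).
1 − 1.00 + 0.53 = 0.53, so t = min(1, 0.53) = 0.53.
Check: 1.00 ⊗ 0.53 = max(0, 0.53) = 0.53 ≤ 0.53.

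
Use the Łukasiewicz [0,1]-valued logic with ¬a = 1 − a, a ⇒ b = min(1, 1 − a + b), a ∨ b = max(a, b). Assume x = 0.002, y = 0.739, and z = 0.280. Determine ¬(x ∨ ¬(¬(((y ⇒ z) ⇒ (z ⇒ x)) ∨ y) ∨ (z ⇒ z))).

0.998

y ⇒ z = min(1, 1 − 0.739 + 0.280) = min(1, 0.541) = 0.541
z ⇒ x = min(1, 1 − 0.280 + 0.002) = min(1, 0.722) = 0.722
(y ⇒ z) ⇒ (z ⇒ x) = min(1, 1 − 0.541 + 0.722) = min(1, 1.181) = 1.000
((y ⇒ z) ⇒ (z ⇒ x)) ∨ y = max(1.000, 0.739) = 1.000
¬(((y ⇒ z) ⇒ (z ⇒ x)) ∨ y) = 1 − 1.000 = 0.000
z ⇒ z = min(1, 1 − 0.280 + 0.280) = min(1, 1.000) = 1.000
¬(((y ⇒ z) ⇒ (z ⇒ x)) ∨ y) ∨ (z ⇒ z) = max(0.000, 1.000) = 1.000
¬(¬(((y ⇒ z) ⇒ (z ⇒ x)) ∨ y) ∨ (z ⇒ z)) = 1 − 1.000 = 0.000
x ∨ ¬(¬(((y ⇒ z) ⇒ (z ⇒ x)) ∨ y) ∨ (z ⇒ z)) = max(0.002, 0.000) = 0.002
¬(x ∨ ¬(¬(((y ⇒ z) ⇒ (z ⇒ x)) ∨ y) ∨ (z ⇒ z))) = 1 − 0.002 = 0.998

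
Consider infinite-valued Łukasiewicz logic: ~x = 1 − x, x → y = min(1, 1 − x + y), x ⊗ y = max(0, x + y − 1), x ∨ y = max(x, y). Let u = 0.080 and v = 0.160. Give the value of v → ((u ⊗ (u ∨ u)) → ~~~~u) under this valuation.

1.000

u ∨ u = max(0.080, 0.080) = 0.080
u ⊗ (u ∨ u) = max(0, 0.080 + 0.080 − 1) = max(0, -0.840) = 0.000
~u = 1 − 0.080 = 0.920
~~u = 1 − 0.920 = 0.080
~~~u = 1 − 0.080 = 0.920
~~~~u = 1 − 0.920 = 0.080
(u ⊗ (u ∨ u)) → ~~~~u = min(1, 1 − 0.000 + 0.080) = min(1, 1.080) = 1.000
v → ((u ⊗ (u ∨ u)) → ~~~~u) = min(1, 1 − 0.160 + 1.000) = min(1, 1.840) = 1.000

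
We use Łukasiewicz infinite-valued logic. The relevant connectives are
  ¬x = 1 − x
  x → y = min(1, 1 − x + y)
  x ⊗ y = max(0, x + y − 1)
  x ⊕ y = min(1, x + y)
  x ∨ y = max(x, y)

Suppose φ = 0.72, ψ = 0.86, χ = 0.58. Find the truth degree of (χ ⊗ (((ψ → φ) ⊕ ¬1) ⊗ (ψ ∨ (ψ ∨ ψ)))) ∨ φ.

ψ → φ = min(1, 1 − 0.86 + 0.72) = min(1, 0.86) = 0.86
¬1 = 1 − 1.00 = 0.00
(ψ → φ) ⊕ ¬1 = min(1, 0.86 + 0.00) = min(1, 0.86) = 0.86
ψ ∨ ψ = max(0.86, 0.86) = 0.86
ψ ∨ (ψ ∨ ψ) = max(0.86, 0.86) = 0.86
((ψ → φ) ⊕ ¬1) ⊗ (ψ ∨ (ψ ∨ ψ)) = max(0, 0.86 + 0.86 − 1) = max(0, 0.72) = 0.72
χ ⊗ (((ψ → φ) ⊕ ¬1) ⊗ (ψ ∨ (ψ ∨ ψ))) = max(0, 0.58 + 0.72 − 1) = max(0, 0.30) = 0.30
(χ ⊗ (((ψ → φ) ⊕ ¬1) ⊗ (ψ ∨ (ψ ∨ ψ)))) ∨ φ = max(0.30, 0.72) = 0.72

0.72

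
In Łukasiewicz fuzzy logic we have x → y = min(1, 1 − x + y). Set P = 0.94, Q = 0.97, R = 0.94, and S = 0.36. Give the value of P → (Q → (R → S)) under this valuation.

R → S = min(1, 1 − 0.94 + 0.36) = min(1, 0.42) = 0.42
Q → (R → S) = min(1, 1 − 0.97 + 0.42) = min(1, 0.45) = 0.45
P → (Q → (R → S)) = min(1, 1 − 0.94 + 0.45) = min(1, 0.51) = 0.51

0.51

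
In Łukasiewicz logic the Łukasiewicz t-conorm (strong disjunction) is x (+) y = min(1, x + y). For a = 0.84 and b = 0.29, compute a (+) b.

a (+) b = min(1, 0.84 + 0.29) = min(1, 1.13) = 1.00
For comparison, the Gödel t-conorm max(x, y) would give 0.84.

1.00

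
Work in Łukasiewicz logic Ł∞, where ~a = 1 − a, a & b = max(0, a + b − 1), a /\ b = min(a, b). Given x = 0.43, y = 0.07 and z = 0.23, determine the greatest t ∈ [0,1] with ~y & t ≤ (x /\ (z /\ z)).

~y = 1 − 0.07 = 0.93
So the left factor is ~y = 0.93.
z /\ z = min(0.23, 0.23) = 0.23
x /\ (z /\ z) = min(0.43, 0.23) = 0.23
So the right-hand bound is x /\ (z /\ z) = 0.23.
The residuum of the Łukasiewicz t-norm gives the supremum: min(1, 1 − 0.93 + 0.23).
1 − 0.93 + 0.23 = 0.30, so t = min(1, 0.30) = 0.30.
Check: 0.93 & 0.30 = max(0, 0.23) = 0.23 ≤ 0.23.

0.30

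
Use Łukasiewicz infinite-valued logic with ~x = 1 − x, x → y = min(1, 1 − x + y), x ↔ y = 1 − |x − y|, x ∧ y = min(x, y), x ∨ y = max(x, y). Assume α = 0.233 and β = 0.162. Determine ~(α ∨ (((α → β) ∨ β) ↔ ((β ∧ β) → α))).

0.071

α → β = min(1, 1 − 0.233 + 0.162) = min(1, 0.929) = 0.929
(α → β) ∨ β = max(0.929, 0.162) = 0.929
β ∧ β = min(0.162, 0.162) = 0.162
(β ∧ β) → α = min(1, 1 − 0.162 + 0.233) = min(1, 1.071) = 1.000
((α → β) ∨ β) ↔ ((β ∧ β) → α) = 1 − |0.929 − 1.000| = 1 − 0.071 = 0.929
α ∨ (((α → β) ∨ β) ↔ ((β ∧ β) → α)) = max(0.233, 0.929) = 0.929
~(α ∨ (((α → β) ∨ β) ↔ ((β ∧ β) → α))) = 1 − 0.929 = 0.071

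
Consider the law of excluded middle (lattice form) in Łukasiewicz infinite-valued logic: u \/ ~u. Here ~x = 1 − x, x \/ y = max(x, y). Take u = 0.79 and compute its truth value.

0.79

~u = 1 − 0.79 = 0.21
u \/ ~u = max(0.79, 0.21) = 0.79
(The value 0.79 < 1 shows this instance is not satisfied; not a Ł∞-tautology — its value is max(a, 1−a).)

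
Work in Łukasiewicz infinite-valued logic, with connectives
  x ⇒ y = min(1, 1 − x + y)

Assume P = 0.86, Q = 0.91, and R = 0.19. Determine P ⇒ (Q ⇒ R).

Q ⇒ R = min(1, 1 − 0.91 + 0.19) = min(1, 0.28) = 0.28
P ⇒ (Q ⇒ R) = min(1, 1 − 0.86 + 0.28) = min(1, 0.42) = 0.42

0.42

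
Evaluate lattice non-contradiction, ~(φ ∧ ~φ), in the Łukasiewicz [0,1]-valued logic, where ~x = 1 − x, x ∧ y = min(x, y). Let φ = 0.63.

0.63

~φ = 1 − 0.63 = 0.37
φ ∧ ~φ = min(0.63, 0.37) = 0.37
~(φ ∧ ~φ) = 1 − 0.37 = 0.63
(The value 0.63 < 1 shows this instance is not satisfied; not a Ł∞-tautology — its value is 1 − min(a, 1−a).)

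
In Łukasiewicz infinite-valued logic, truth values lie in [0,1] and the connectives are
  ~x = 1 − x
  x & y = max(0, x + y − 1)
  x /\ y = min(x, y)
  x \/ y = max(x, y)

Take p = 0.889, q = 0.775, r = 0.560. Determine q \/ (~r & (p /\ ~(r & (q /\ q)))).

0.775

~r = 1 − 0.560 = 0.440
q /\ q = min(0.775, 0.775) = 0.775
r & (q /\ q) = max(0, 0.560 + 0.775 − 1) = max(0, 0.335) = 0.335
~(r & (q /\ q)) = 1 − 0.335 = 0.665
p /\ ~(r & (q /\ q)) = min(0.889, 0.665) = 0.665
~r & (p /\ ~(r & (q /\ q))) = max(0, 0.440 + 0.665 − 1) = max(0, 0.105) = 0.105
q \/ (~r & (p /\ ~(r & (q /\ q)))) = max(0.775, 0.105) = 0.775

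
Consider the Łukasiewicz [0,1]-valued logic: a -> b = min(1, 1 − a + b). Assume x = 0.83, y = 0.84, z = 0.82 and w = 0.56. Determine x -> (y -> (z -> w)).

z -> w = min(1, 1 − 0.82 + 0.56) = min(1, 0.74) = 0.74
y -> (z -> w) = min(1, 1 − 0.84 + 0.74) = min(1, 0.90) = 0.90
x -> (y -> (z -> w)) = min(1, 1 − 0.83 + 0.90) = min(1, 1.07) = 1.00

1.00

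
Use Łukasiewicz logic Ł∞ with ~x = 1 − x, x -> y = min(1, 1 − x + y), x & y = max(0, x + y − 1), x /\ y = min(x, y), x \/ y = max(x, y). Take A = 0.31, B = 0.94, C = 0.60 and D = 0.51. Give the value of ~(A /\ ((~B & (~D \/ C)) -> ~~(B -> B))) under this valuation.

~B = 1 − 0.94 = 0.06
~D = 1 − 0.51 = 0.49
~D \/ C = max(0.49, 0.60) = 0.60
~B & (~D \/ C) = max(0, 0.06 + 0.60 − 1) = max(0, -0.34) = 0.00
B -> B = min(1, 1 − 0.94 + 0.94) = min(1, 1.00) = 1.00
~(B -> B) = 1 − 1.00 = 0.00
~~(B -> B) = 1 − 0.00 = 1.00
(~B & (~D \/ C)) -> ~~(B -> B) = min(1, 1 − 0.00 + 1.00) = min(1, 2.00) = 1.00
A /\ ((~B & (~D \/ C)) -> ~~(B -> B)) = min(0.31, 1.00) = 0.31
~(A /\ ((~B & (~D \/ C)) -> ~~(B -> B))) = 1 − 0.31 = 0.69

0.69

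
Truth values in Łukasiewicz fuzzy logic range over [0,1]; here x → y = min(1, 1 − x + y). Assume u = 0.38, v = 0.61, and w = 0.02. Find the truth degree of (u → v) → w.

u → v = min(1, 1 − 0.38 + 0.61) = min(1, 1.23) = 1.00
(u → v) → w = min(1, 1 − 1.00 + 0.02) = min(1, 0.02) = 0.02

0.02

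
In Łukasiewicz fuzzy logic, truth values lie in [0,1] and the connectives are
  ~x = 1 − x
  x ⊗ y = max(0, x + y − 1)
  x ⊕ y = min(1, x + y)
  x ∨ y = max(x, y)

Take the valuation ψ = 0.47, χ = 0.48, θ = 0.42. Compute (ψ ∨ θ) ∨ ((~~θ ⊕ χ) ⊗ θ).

0.47

ψ ∨ θ = max(0.47, 0.42) = 0.47
~θ = 1 − 0.42 = 0.58
~~θ = 1 − 0.58 = 0.42
~~θ ⊕ χ = min(1, 0.42 + 0.48) = min(1, 0.90) = 0.90
(~~θ ⊕ χ) ⊗ θ = max(0, 0.90 + 0.42 − 1) = max(0, 0.32) = 0.32
(ψ ∨ θ) ∨ ((~~θ ⊕ χ) ⊗ θ) = max(0.47, 0.32) = 0.47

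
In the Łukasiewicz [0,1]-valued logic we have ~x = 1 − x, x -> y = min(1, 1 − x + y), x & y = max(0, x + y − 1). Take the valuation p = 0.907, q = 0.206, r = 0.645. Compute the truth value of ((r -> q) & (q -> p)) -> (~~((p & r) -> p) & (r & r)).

r -> q = min(1, 1 − 0.645 + 0.206) = min(1, 0.561) = 0.561
q -> p = min(1, 1 − 0.206 + 0.907) = min(1, 1.701) = 1.000
(r -> q) & (q -> p) = max(0, 0.561 + 1.000 − 1) = max(0, 0.561) = 0.561
p & r = max(0, 0.907 + 0.645 − 1) = max(0, 0.552) = 0.552
(p & r) -> p = min(1, 1 − 0.552 + 0.907) = min(1, 1.355) = 1.000
~((p & r) -> p) = 1 − 1.000 = 0.000
~~((p & r) -> p) = 1 − 0.000 = 1.000
r & r = max(0, 0.645 + 0.645 − 1) = max(0, 0.290) = 0.290
~~((p & r) -> p) & (r & r) = max(0, 1.000 + 0.290 − 1) = max(0, 0.290) = 0.290
((r -> q) & (q -> p)) -> (~~((p & r) -> p) & (r & r)) = min(1, 1 − 0.561 + 0.290) = min(1, 0.729) = 0.729

0.729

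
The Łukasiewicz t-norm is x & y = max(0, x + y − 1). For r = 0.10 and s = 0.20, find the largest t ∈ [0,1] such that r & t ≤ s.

1.00

The residuum of the Łukasiewicz t-norm gives the supremum: min(1, 1 − 0.10 + 0.20).
1 − 0.10 + 0.20 = 1.10, so t = min(1, 1.10) = 1.00.
Check: 0.10 & 1.00 = max(0, 0.10) = 0.10 ≤ 0.20.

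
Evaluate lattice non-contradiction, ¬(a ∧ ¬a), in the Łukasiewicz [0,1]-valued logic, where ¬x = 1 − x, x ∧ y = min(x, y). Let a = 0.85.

¬a = 1 − 0.85 = 0.15
a ∧ ¬a = min(0.85, 0.15) = 0.15
¬(a ∧ ¬a) = 1 − 0.15 = 0.85
(The value 0.85 < 1 shows this instance is not satisfied; not a Ł∞-tautology — its value is 1 − min(a, 1−a).)

0.85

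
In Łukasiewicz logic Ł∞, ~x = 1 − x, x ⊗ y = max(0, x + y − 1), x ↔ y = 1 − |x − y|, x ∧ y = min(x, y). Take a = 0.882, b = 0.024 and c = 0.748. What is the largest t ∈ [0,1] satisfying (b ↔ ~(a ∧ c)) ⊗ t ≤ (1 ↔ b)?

0.252

a ∧ c = min(0.882, 0.748) = 0.748
~(a ∧ c) = 1 − 0.748 = 0.252
b ↔ ~(a ∧ c) = 1 − |0.024 − 0.252| = 1 − 0.228 = 0.772
So the left factor is b ↔ ~(a ∧ c) = 0.772.
1 ↔ b = 1 − |1.000 − 0.024| = 1 − 0.976 = 0.024
So the right-hand bound is 1 ↔ b = 0.024.
The residuum of the Łukasiewicz t-norm gives the supremum: min(1, 1 − 0.772 + 0.024).
1 − 0.772 + 0.024 = 0.252, so t = min(1, 0.252) = 0.252.
Check: 0.772 ⊗ 0.252 = max(0, 0.024) = 0.024 ≤ 0.024.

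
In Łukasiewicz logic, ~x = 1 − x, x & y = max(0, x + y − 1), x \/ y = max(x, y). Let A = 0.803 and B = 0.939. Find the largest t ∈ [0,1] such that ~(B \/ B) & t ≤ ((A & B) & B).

B \/ B = max(0.939, 0.939) = 0.939
~(B \/ B) = 1 − 0.939 = 0.061
So the left factor is ~(B \/ B) = 0.061.
A & B = max(0, 0.803 + 0.939 − 1) = max(0, 0.742) = 0.742
(A & B) & B = max(0, 0.742 + 0.939 − 1) = max(0, 0.681) = 0.681
So the right-hand bound is (A & B) & B = 0.681.
The residuum of the Łukasiewicz t-norm gives the supremum: min(1, 1 − 0.061 + 0.681).
1 − 0.061 + 0.681 = 1.620, so t = min(1, 1.620) = 1.000.
Check: 0.061 & 1.000 = max(0, 0.061) = 0.061 ≤ 0.681.

1.000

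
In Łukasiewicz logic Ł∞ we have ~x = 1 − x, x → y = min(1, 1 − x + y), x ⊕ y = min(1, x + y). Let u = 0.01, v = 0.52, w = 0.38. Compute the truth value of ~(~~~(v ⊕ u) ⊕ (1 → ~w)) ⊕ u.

0.01

v ⊕ u = min(1, 0.52 + 0.01) = min(1, 0.53) = 0.53
~(v ⊕ u) = 1 − 0.53 = 0.47
~~(v ⊕ u) = 1 − 0.47 = 0.53
~~~(v ⊕ u) = 1 − 0.53 = 0.47
~w = 1 − 0.38 = 0.62
1 → ~w = min(1, 1 − 1.00 + 0.62) = min(1, 0.62) = 0.62
~~~(v ⊕ u) ⊕ (1 → ~w) = min(1, 0.47 + 0.62) = min(1, 1.09) = 1.00
~(~~~(v ⊕ u) ⊕ (1 → ~w)) = 1 − 1.00 = 0.00
~(~~~(v ⊕ u) ⊕ (1 → ~w)) ⊕ u = min(1, 0.00 + 0.01) = min(1, 0.01) = 0.01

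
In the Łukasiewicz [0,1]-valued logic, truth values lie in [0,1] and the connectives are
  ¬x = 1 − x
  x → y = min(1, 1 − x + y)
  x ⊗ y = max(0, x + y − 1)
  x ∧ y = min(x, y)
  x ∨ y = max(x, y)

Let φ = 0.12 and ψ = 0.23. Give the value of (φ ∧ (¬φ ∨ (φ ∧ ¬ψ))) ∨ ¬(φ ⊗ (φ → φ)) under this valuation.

¬φ = 1 − 0.12 = 0.88
¬ψ = 1 − 0.23 = 0.77
φ ∧ ¬ψ = min(0.12, 0.77) = 0.12
¬φ ∨ (φ ∧ ¬ψ) = max(0.88, 0.12) = 0.88
φ ∧ (¬φ ∨ (φ ∧ ¬ψ)) = min(0.12, 0.88) = 0.12
φ → φ = min(1, 1 − 0.12 + 0.12) = min(1, 1.00) = 1.00
φ ⊗ (φ → φ) = max(0, 0.12 + 1.00 − 1) = max(0, 0.12) = 0.12
¬(φ ⊗ (φ → φ)) = 1 − 0.12 = 0.88
(φ ∧ (¬φ ∨ (φ ∧ ¬ψ))) ∨ ¬(φ ⊗ (φ → φ)) = max(0.12, 0.88) = 0.88

0.88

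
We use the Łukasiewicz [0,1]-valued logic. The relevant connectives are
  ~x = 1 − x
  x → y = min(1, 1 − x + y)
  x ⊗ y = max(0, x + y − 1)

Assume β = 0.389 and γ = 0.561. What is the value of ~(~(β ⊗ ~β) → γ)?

0.439

~β = 1 − 0.389 = 0.611
β ⊗ ~β = max(0, 0.389 + 0.611 − 1) = max(0, 0.000) = 0.000
~(β ⊗ ~β) = 1 − 0.000 = 1.000
~(β ⊗ ~β) → γ = min(1, 1 − 1.000 + 0.561) = min(1, 0.561) = 0.561
~(~(β ⊗ ~β) → γ) = 1 − 0.561 = 0.439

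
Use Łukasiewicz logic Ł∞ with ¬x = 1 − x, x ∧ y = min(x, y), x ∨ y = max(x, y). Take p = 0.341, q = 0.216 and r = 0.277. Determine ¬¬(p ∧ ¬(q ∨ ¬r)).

0.277

¬r = 1 − 0.277 = 0.723
q ∨ ¬r = max(0.216, 0.723) = 0.723
¬(q ∨ ¬r) = 1 − 0.723 = 0.277
p ∧ ¬(q ∨ ¬r) = min(0.341, 0.277) = 0.277
¬(p ∧ ¬(q ∨ ¬r)) = 1 − 0.277 = 0.723
¬¬(p ∧ ¬(q ∨ ¬r)) = 1 − 0.723 = 0.277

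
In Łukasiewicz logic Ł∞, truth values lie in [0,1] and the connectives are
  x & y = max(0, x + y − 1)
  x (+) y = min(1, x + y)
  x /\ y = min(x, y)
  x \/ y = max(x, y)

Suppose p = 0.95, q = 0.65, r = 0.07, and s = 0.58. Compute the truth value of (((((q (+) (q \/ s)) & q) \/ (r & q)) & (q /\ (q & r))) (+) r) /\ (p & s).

q \/ s = max(0.65, 0.58) = 0.65
q (+) (q \/ s) = min(1, 0.65 + 0.65) = min(1, 1.30) = 1.00
(q (+) (q \/ s)) & q = max(0, 1.00 + 0.65 − 1) = max(0, 0.65) = 0.65
r & q = max(0, 0.07 + 0.65 − 1) = max(0, -0.28) = 0.00
((q (+) (q \/ s)) & q) \/ (r & q) = max(0.65, 0.00) = 0.65
q & r = max(0, 0.65 + 0.07 − 1) = max(0, -0.28) = 0.00
q /\ (q & r) = min(0.65, 0.00) = 0.00
(((q (+) (q \/ s)) & q) \/ (r & q)) & (q /\ (q & r)) = max(0, 0.65 + 0.00 − 1) = max(0, -0.35) = 0.00
((((q (+) (q \/ s)) & q) \/ (r & q)) & (q /\ (q & r))) (+) r = min(1, 0.00 + 0.07) = min(1, 0.07) = 0.07
p & s = max(0, 0.95 + 0.58 − 1) = max(0, 0.53) = 0.53
(((((q (+) (q \/ s)) & q) \/ (r & q)) & (q /\ (q & r))) (+) r) /\ (p & s) = min(0.07, 0.53) = 0.07

0.07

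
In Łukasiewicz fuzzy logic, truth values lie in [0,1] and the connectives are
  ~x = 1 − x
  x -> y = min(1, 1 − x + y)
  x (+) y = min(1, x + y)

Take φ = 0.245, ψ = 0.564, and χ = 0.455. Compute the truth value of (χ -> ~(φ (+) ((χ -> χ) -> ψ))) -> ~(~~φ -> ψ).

0.264

χ -> χ = min(1, 1 − 0.455 + 0.455) = min(1, 1.000) = 1.000
(χ -> χ) -> ψ = min(1, 1 − 1.000 + 0.564) = min(1, 0.564) = 0.564
φ (+) ((χ -> χ) -> ψ) = min(1, 0.245 + 0.564) = min(1, 0.809) = 0.809
~(φ (+) ((χ -> χ) -> ψ)) = 1 − 0.809 = 0.191
χ -> ~(φ (+) ((χ -> χ) -> ψ)) = min(1, 1 − 0.455 + 0.191) = min(1, 0.736) = 0.736
~φ = 1 − 0.245 = 0.755
~~φ = 1 − 0.755 = 0.245
~~φ -> ψ = min(1, 1 − 0.245 + 0.564) = min(1, 1.319) = 1.000
~(~~φ -> ψ) = 1 − 1.000 = 0.000
(χ -> ~(φ (+) ((χ -> χ) -> ψ))) -> ~(~~φ -> ψ) = min(1, 1 − 0.736 + 0.000) = min(1, 0.264) = 0.264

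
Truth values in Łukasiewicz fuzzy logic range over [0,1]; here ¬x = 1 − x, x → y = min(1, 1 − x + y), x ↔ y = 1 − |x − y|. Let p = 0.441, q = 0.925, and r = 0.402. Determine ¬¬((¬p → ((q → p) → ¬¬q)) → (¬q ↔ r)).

¬p = 1 − 0.441 = 0.559
q → p = min(1, 1 − 0.925 + 0.441) = min(1, 0.516) = 0.516
¬q = 1 − 0.925 = 0.075
¬¬q = 1 − 0.075 = 0.925
(q → p) → ¬¬q = min(1, 1 − 0.516 + 0.925) = min(1, 1.409) = 1.000
¬p → ((q → p) → ¬¬q) = min(1, 1 − 0.559 + 1.000) = min(1, 1.441) = 1.000
¬q ↔ r = 1 − |0.075 − 0.402| = 1 − 0.327 = 0.673
(¬p → ((q → p) → ¬¬q)) → (¬q ↔ r) = min(1, 1 − 1.000 + 0.673) = min(1, 0.673) = 0.673
¬((¬p → ((q → p) → ¬¬q)) → (¬q ↔ r)) = 1 − 0.673 = 0.327
¬¬((¬p → ((q → p) → ¬¬q)) → (¬q ↔ r)) = 1 − 0.327 = 0.673

0.673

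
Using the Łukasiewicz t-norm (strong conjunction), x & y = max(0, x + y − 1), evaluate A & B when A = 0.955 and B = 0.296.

A & B = max(0, 0.955 + 0.296 − 1) = max(0, 0.251) = 0.251
For comparison, the Gödel (minimum) t-norm min(x, y) would give 0.296.

0.251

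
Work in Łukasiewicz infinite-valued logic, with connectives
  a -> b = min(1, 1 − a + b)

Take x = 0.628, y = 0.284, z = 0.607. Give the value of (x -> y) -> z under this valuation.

x -> y = min(1, 1 − 0.628 + 0.284) = min(1, 0.656) = 0.656
(x -> y) -> z = min(1, 1 − 0.656 + 0.607) = min(1, 0.951) = 0.951

0.951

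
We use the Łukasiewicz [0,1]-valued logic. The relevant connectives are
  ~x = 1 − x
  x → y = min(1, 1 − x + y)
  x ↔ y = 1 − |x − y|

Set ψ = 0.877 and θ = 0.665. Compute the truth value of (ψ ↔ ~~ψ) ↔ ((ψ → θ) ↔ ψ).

~ψ = 1 − 0.877 = 0.123
~~ψ = 1 − 0.123 = 0.877
ψ ↔ ~~ψ = 1 − |0.877 − 0.877| = 1 − 0.000 = 1.000
ψ → θ = min(1, 1 − 0.877 + 0.665) = min(1, 0.788) = 0.788
(ψ → θ) ↔ ψ = 1 − |0.788 − 0.877| = 1 − 0.089 = 0.911
(ψ ↔ ~~ψ) ↔ ((ψ → θ) ↔ ψ) = 1 − |1.000 − 0.911| = 1 − 0.089 = 0.911

0.911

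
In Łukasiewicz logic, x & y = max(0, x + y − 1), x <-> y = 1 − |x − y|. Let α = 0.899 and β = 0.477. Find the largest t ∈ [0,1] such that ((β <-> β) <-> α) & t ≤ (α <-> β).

0.679

β <-> β = 1 − |0.477 − 0.477| = 1 − 0.000 = 1.000
(β <-> β) <-> α = 1 − |1.000 − 0.899| = 1 − 0.101 = 0.899
So the left factor is (β <-> β) <-> α = 0.899.
α <-> β = 1 − |0.899 − 0.477| = 1 − 0.422 = 0.578
So the right-hand bound is α <-> β = 0.578.
The residuum of the Łukasiewicz t-norm gives the supremum: min(1, 1 − 0.899 + 0.578).
1 − 0.899 + 0.578 = 0.679, so t = min(1, 0.679) = 0.679.
Check: 0.899 & 0.679 = max(0, 0.578) = 0.578 ≤ 0.578.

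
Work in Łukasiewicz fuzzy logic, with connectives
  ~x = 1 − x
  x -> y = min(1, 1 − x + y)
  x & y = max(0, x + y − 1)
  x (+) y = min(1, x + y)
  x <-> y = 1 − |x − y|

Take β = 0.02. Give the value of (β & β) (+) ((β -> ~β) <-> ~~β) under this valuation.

β & β = max(0, 0.02 + 0.02 − 1) = max(0, -0.96) = 0.00
~β = 1 − 0.02 = 0.98
β -> ~β = min(1, 1 − 0.02 + 0.98) = min(1, 1.96) = 1.00
~~β = 1 − 0.98 = 0.02
(β -> ~β) <-> ~~β = 1 − |1.00 − 0.02| = 1 − 0.98 = 0.02
(β & β) (+) ((β -> ~β) <-> ~~β) = min(1, 0.00 + 0.02) = min(1, 0.02) = 0.02

0.02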